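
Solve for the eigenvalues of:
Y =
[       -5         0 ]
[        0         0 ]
λ = -5, 0

Solve det(Y - λI) = 0. For a 2×2 matrix the characteristic equation is λ² - (trace)λ + det = 0.
trace(Y) = a + d = -5 + 0 = -5.
det(Y) = a*d - b*c = (-5)*(0) - (0)*(0) = 0 - 0 = 0.
Characteristic equation: λ² - (-5)λ + (0) = 0.
Discriminant = (-5)² - 4*(0) = 25 - 0 = 25.
λ = (-5 ± √25) / 2 = (-5 ± 5) / 2 = -5, 0.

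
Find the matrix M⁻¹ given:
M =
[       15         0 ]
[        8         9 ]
det(M) = 135
M⁻¹ =
[     1/15         0 ]
[   -8/135       1/9 ]

For a 2×2 matrix M = [[a, b], [c, d]] with det(M) ≠ 0, M⁻¹ = (1/det(M)) * [[d, -b], [-c, a]].
det(M) = (15)*(9) - (0)*(8) = 135 - 0 = 135.
M⁻¹ = (1/135) * [[9, 0], [-8, 15]].
Dividing each entry by 135 and reducing:
M⁻¹ =
[     1/15         0 ]
[   -8/135       1/9 ]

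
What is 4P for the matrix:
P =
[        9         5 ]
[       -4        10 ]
4P =
[       36        20 ]
[      -16        40 ]

Scalar multiplication is elementwise: (4P)[i][j] = 4 * P[i][j].
  (4P)[0][0] = 4 * (9) = 36
  (4P)[0][1] = 4 * (5) = 20
  (4P)[1][0] = 4 * (-4) = -16
  (4P)[1][1] = 4 * (10) = 40
4P =
[       36        20 ]
[      -16        40 ]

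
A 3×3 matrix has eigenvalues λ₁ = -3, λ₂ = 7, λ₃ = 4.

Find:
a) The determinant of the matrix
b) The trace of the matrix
det = -84, trace = 8

Two standard eigenvalue identities:
- det(A) equals the product of the eigenvalues (counted with multiplicity).
- trace(A) equals the sum of the eigenvalues.
det(A) = (-3)*(7)*(4) = -84.
trace(A) = -3 + 7 + 4 = 8.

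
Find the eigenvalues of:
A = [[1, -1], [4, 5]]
λ = 3, 3

Solve det(A - λI) = 0. For a 2×2 matrix this is λ² - (trace)λ + det = 0.
trace(A) = 1 + 5 = 6.
det(A) = (1)*(5) - (-1)*(4) = 5 + 4 = 9.
Characteristic equation: λ² - (6)λ + (9) = 0.
Discriminant: (6)² - 4*(9) = 36 - 36 = 0.
Roots: λ = (6 ± √0) / 2 = 3, 3.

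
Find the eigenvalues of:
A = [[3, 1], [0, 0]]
λ = 0, 3

Solve det(A - λI) = 0. For a 2×2 matrix this is λ² - (trace)λ + det = 0.
trace(A) = 3 + 0 = 3.
det(A) = (3)*(0) - (1)*(0) = 0 - 0 = 0.
Characteristic equation: λ² - (3)λ + (0) = 0.
Discriminant: (3)² - 4*(0) = 9 - 0 = 9.
Roots: λ = (3 ± √9) / 2 = 0, 3.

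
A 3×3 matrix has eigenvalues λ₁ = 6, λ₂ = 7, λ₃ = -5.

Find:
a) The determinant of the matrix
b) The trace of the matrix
det = -210, trace = 8

Two standard eigenvalue identities:
- det(A) equals the product of the eigenvalues (counted with multiplicity).
- trace(A) equals the sum of the eigenvalues.
det(A) = (6)*(7)*(-5) = -210.
trace(A) = 6 + 7 - 5 = 8.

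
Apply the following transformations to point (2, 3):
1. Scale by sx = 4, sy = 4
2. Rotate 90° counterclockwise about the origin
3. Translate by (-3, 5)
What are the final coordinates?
(-15, 13)

Step 1: Scale → (8, 12)
Step 2: Rotate 90° → (-12, 8)
Step 3: Translate → (-15, 13)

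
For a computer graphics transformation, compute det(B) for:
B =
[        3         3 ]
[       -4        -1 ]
det(B) = 9

For a 2×2 matrix [[a, b], [c, d]], det = a*d - b*c.
det(B) = (3)*(-1) - (3)*(-4) = -3 + 12 = 9.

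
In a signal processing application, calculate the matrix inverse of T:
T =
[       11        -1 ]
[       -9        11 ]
det(T) = 112
T⁻¹ =
[   11/112     1/112 ]
[    9/112    11/112 ]

For a 2×2 matrix T = [[a, b], [c, d]] with det(T) ≠ 0, T⁻¹ = (1/det(T)) * [[d, -b], [-c, a]].
det(T) = (11)*(11) - (-1)*(-9) = 121 - 9 = 112.
T⁻¹ = (1/112) * [[11, 1], [9, 11]].
Dividing each entry by 112 and reducing:
T⁻¹ =
[   11/112     1/112 ]
[    9/112    11/112 ]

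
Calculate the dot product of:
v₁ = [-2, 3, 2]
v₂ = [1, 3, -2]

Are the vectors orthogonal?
3, No

The dot product is the sum of products of corresponding components.
v₁·v₂ = (-2)*(1) + (3)*(3) + (2)*(-2) = -2 + 9 - 4 = 3.
Two vectors are orthogonal iff their dot product is 0; here the dot product is 3, so the vectors are not orthogonal.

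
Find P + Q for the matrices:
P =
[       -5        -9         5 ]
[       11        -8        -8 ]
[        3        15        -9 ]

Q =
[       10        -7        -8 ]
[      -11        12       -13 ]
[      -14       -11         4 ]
P + Q =
[        5       -16        -3 ]
[        0         4       -21 ]
[      -11         4        -5 ]

Matrix addition is elementwise: (P+Q)[i][j] = P[i][j] + Q[i][j].
  (P+Q)[0][0] = (-5) + (10) = 5
  (P+Q)[0][1] = (-9) + (-7) = -16
  (P+Q)[0][2] = (5) + (-8) = -3
  (P+Q)[1][0] = (11) + (-11) = 0
  (P+Q)[1][1] = (-8) + (12) = 4
  (P+Q)[1][2] = (-8) + (-13) = -21
  (P+Q)[2][0] = (3) + (-14) = -11
  (P+Q)[2][1] = (15) + (-11) = 4
  (P+Q)[2][2] = (-9) + (4) = -5
P + Q =
[        5       -16        -3 ]
[        0         4       -21 ]
[      -11         4        -5 ]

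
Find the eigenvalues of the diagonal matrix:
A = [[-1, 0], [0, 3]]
λ₁ = -1, λ₂ = 3

The characteristic polynomial of A is det(A - λI) = (-1 - λ)(3 - λ) = 0.
The roots are λ = -1 and λ = 3, so the eigenvalues are the diagonal entries.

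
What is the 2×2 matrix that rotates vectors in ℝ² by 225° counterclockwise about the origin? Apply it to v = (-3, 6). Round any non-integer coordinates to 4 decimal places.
R = [[-√2/2, √2/2], [-√2/2, -√2/2]]; R·v = (6.3640, -2.1213)

A counterclockwise rotation by angle θ in ℝ² has matrix R(θ) = [[cos θ, -sin θ], [sin θ, cos θ]].
For θ = 225°: cos θ = -√2/2, sin θ = -√2/2.
R(225°) = [[-√2/2, √2/2], [-√2/2, -√2/2]].
R·v = [-√2/2·-3 + (√2/2)·6, -√2/2·-3 + -√2/2·6] = (6.3640, -2.1213).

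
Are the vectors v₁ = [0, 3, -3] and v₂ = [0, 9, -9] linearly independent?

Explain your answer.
No, linearly dependent (v₂ = 3·v₁)

Check whether there is a scalar k with v₂ = k·v₁.
Comparing components, k = 3 satisfies 3·[0, 3, -3] = [0, 9, -9].
Since v₂ is a scalar multiple of v₁, the two vectors are linearly dependent.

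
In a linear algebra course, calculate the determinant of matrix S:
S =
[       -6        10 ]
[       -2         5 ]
det(S) = -10

For a 2×2 matrix [[a, b], [c, d]], det = a*d - b*c.
det(S) = (-6)*(5) - (10)*(-2) = -30 + 20 = -10.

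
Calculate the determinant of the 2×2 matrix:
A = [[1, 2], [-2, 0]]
4

For A = [[a, b], [c, d]], det(A) = a*d - b*c.
det(A) = (1)*(0) - (2)*(-2) = 0 - -4 = 4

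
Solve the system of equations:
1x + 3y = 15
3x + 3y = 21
x = 3, y = 4

Use elimination (row reduction):
Equation 1: 1x + 3y = 15.
Equation 2: 3x + 3y = 21.
Multiply Eq1 by 3 and Eq2 by 1: 3x + 9y = 45;  3x + 3y = 21.
Subtract: (-6)y = -24, so y = 4.
Back-substitute into Eq1: 1x + 3*(4) = 15, so x = 3.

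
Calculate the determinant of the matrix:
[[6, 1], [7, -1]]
-13

For a 2×2 matrix [[a, b], [c, d]], det = ad - bc
det = (6)(-1) - (1)(7) = -6 - 7 = -13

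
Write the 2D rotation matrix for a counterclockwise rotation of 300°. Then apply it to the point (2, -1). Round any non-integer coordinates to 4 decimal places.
R = [[1/2, √3/2], [-√3/2, 1/2]]; R·(2, -1) = (0.1340, -2.2321)

Rotation matrix formula: R(θ) = [[cos θ, -sin θ], [sin θ, cos θ]]
For θ = 300°:
cos(300°) = 1/2
sin(300°) = -√3/2
R = [[1/2, √3/2], [-√3/2, 1/2]]
Apply to (2, -1): [1/2·2 + (√3/2)·-1, -√3/2·2 + 1/2·-1] = (0.1340, -2.2321)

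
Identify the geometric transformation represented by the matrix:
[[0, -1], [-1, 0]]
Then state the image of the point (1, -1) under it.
reflection across the line y = -x; image of (1, -1) is (1, -1)

This is a symmetric orthogonal matrix with determinant -1, which characterizes a reflection in ℝ².
The matrix [[0, -1], [-1, 0]] represents: reflection across the line y = -x.
Applying it to (1, -1): [0·1 + -1·-1, -1·1 + 0·-1] = (1, -1).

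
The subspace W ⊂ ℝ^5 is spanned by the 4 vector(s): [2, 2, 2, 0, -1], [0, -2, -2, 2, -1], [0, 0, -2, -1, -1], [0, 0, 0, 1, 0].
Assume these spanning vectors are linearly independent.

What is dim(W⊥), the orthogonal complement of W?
dim(W⊥) = 1

For any subspace W of ℝ^n, dim(W) + dim(W⊥) = n (the whole-space dimension).
Here the given 4 vectors are linearly independent, so dim(W) = 4.
Thus dim(W⊥) = n - dim(W) = 5 - 4 = 1.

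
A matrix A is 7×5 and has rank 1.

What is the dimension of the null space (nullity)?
4

The rank-nullity theorem for an m×n matrix states:
rank(A) + nullity(A) = n (the number of columns).
Here n = 5 and rank(A) = 1, so nullity(A) = 5 - 1 = 4.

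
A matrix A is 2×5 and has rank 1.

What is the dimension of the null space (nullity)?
4

The rank-nullity theorem for an m×n matrix states:
rank(A) + nullity(A) = n (the number of columns).
Here n = 5 and rank(A) = 1, so nullity(A) = 5 - 1 = 4.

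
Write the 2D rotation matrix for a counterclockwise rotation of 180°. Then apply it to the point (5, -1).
R = [[-1, 0], [0, -1]]; R·(5, -1) = (-5, 1)

Rotation matrix formula: R(θ) = [[cos θ, -sin θ], [sin θ, cos θ]]
For θ = 180°:
cos(180°) = -1
sin(180°) = 0
R = [[-1, 0], [0, -1]]
Apply to (5, -1): [-1·5 + (0)·-1, 0·5 + -1·-1] = (-5, 1)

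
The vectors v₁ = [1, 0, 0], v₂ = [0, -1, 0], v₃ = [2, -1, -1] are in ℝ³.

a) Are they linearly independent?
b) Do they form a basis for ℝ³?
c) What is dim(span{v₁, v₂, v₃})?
Yes independent, yes basis, dim = 3

Stack v₁, v₂, v₃ as rows of a 3×3 matrix.
[[1, 0, 0]; [0, -1, 0]; [2, -1, -1]] is already lower triangular with nonzero diagonal entries (1, -1, -1), so its determinant is the product of the diagonal entries, det = (1)·(-1)·(-1) = 1 ≠ 0, and the rows are linearly independent.
Three linearly independent vectors in ℝ³ form a basis for ℝ³, so dim(span{v₁,v₂,v₃}) = 3.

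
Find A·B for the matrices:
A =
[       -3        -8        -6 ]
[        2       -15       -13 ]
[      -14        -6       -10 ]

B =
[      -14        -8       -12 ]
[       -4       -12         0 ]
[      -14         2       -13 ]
AB =
[      158       108       114 ]
[      214       138       145 ]
[      360       164       298 ]

Matrix multiplication: (AB)[i][j] = sum over k of A[i][k] * B[k][j].
  (AB)[0][0] = (-3)*(-14) + (-8)*(-4) + (-6)*(-14) = 158
  (AB)[0][1] = (-3)*(-8) + (-8)*(-12) + (-6)*(2) = 108
  (AB)[0][2] = (-3)*(-12) + (-8)*(0) + (-6)*(-13) = 114
  (AB)[1][0] = (2)*(-14) + (-15)*(-4) + (-13)*(-14) = 214
  (AB)[1][1] = (2)*(-8) + (-15)*(-12) + (-13)*(2) = 138
  (AB)[1][2] = (2)*(-12) + (-15)*(0) + (-13)*(-13) = 145
  (AB)[2][0] = (-14)*(-14) + (-6)*(-4) + (-10)*(-14) = 360
  (AB)[2][1] = (-14)*(-8) + (-6)*(-12) + (-10)*(2) = 164
  (AB)[2][2] = (-14)*(-12) + (-6)*(0) + (-10)*(-13) = 298
AB =
[      158       108       114 ]
[      214       138       145 ]
[      360       164       298 ]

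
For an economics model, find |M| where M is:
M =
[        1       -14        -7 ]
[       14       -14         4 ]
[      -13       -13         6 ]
det(M) = 4420

Expand along row 0 (cofactor expansion): det(M) = a*(e*i - f*h) - b*(d*i - f*g) + c*(d*h - e*g), where the 3×3 is [[a, b, c], [d, e, f], [g, h, i]].
Minor M_00 = (-14)*(6) - (4)*(-13) = -84 + 52 = -32.
Minor M_01 = (14)*(6) - (4)*(-13) = 84 + 52 = 136.
Minor M_02 = (14)*(-13) - (-14)*(-13) = -182 - 182 = -364.
det(M) = (1)*(-32) - (-14)*(136) + (-7)*(-364) = -32 + 1904 + 2548 = 4420.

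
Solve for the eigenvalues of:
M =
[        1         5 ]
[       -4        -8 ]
λ = -4, -3

Solve det(M - λI) = 0. For a 2×2 matrix the characteristic equation is λ² - (trace)λ + det = 0.
trace(M) = a + d = 1 - 8 = -7.
det(M) = a*d - b*c = (1)*(-8) - (5)*(-4) = -8 + 20 = 12.
Characteristic equation: λ² - (-7)λ + (12) = 0.
Discriminant = (-7)² - 4*(12) = 49 - 48 = 1.
λ = (-7 ± √1) / 2 = (-7 ± 1) / 2 = -4, -3.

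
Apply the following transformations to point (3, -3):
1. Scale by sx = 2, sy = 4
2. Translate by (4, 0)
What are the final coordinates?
(10, -12)

Step 1: Scale (3, -3) by (sx, sy) = (2, 4) → (6, -12)
Step 2: Translate by (4, 0) → (10, -12)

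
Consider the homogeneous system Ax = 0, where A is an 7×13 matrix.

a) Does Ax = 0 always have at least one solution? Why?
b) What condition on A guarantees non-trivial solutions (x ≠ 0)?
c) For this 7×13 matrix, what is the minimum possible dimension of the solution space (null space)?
a) Yes, x = 0 is always a solution. b) When A has linearly dependent columns (rank < n). c) Minimum nullity = 6.

a) x = 0 satisfies A·0 = 0, so the zero vector is always a solution.
b) Non-trivial solutions exist iff the columns of A are linearly dependent, equivalently rank(A) < n (the number of columns).
c) By rank-nullity, rank(A) + nullity(A) = n = 13. Since A has only 7 rows, rank(A) ≤ 7, so nullity(A) ≥ 13 - 7 = 6.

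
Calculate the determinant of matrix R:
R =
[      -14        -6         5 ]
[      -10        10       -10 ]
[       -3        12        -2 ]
det(R) = -1910

Expand along row 0 (cofactor expansion): det(R) = a*(e*i - f*h) - b*(d*i - f*g) + c*(d*h - e*g), where the 3×3 is [[a, b, c], [d, e, f], [g, h, i]].
Minor M_00 = (10)*(-2) - (-10)*(12) = -20 + 120 = 100.
Minor M_01 = (-10)*(-2) - (-10)*(-3) = 20 - 30 = -10.
Minor M_02 = (-10)*(12) - (10)*(-3) = -120 + 30 = -90.
det(R) = (-14)*(100) - (-6)*(-10) + (5)*(-90) = -1400 - 60 - 450 = -1910.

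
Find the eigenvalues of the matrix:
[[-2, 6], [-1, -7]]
λ = -5 and λ = -4

Characteristic equation: det(A - λI) = 0
λ² - (trace)λ + (det) = 0
λ² - (-9)λ + (20) = 0
λ² + 9λ + 20 = 0
Solving: λ = -5, -4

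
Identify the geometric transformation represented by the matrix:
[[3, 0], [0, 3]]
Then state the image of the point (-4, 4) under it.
uniform scaling by factor 3; image of (-4, 4) is (-12, 12)

This is a diagonal matrix with equal entries 3, so it scales both axes by the same factor 3.
The matrix [[3, 0], [0, 3]] represents: uniform scaling by factor 3.
Applying it to (-4, 4): [3·-4 + 0·4, 0·-4 + 3·4] = (-12, 12).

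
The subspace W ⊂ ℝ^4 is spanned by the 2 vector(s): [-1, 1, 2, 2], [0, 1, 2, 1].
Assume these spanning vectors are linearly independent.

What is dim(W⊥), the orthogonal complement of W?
dim(W⊥) = 2

For any subspace W of ℝ^n, dim(W) + dim(W⊥) = n (the whole-space dimension).
Here the given 2 vectors are linearly independent, so dim(W) = 2.
Thus dim(W⊥) = n - dim(W) = 4 - 2 = 2.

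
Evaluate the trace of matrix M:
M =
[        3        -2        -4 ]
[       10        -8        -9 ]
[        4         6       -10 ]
tr(M) = 3 - 8 - 10 = -15

The trace of a square matrix is the sum of its diagonal entries.
Diagonal entries of M: M[0][0] = 3, M[1][1] = -8, M[2][2] = -10.
tr(M) = 3 - 8 - 10 = -15.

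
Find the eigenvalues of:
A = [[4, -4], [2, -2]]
λ = 0, 2

Solve det(A - λI) = 0. For a 2×2 matrix this is λ² - (trace)λ + det = 0.
trace(A) = 4 - 2 = 2.
det(A) = (4)*(-2) - (-4)*(2) = -8 + 8 = 0.
Characteristic equation: λ² - (2)λ + (0) = 0.
Discriminant: (2)² - 4*(0) = 4 - 0 = 4.
Roots: λ = (2 ± √4) / 2 = 0, 2.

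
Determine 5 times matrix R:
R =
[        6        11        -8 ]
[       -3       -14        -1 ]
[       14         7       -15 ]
5R =
[       30        55       -40 ]
[      -15       -70        -5 ]
[       70        35       -75 ]

Scalar multiplication is elementwise: (5R)[i][j] = 5 * R[i][j].
  (5R)[0][0] = 5 * (6) = 30
  (5R)[0][1] = 5 * (11) = 55
  (5R)[0][2] = 5 * (-8) = -40
  (5R)[1][0] = 5 * (-3) = -15
  (5R)[1][1] = 5 * (-14) = -70
  (5R)[1][2] = 5 * (-1) = -5
  (5R)[2][0] = 5 * (14) = 70
  (5R)[2][1] = 5 * (7) = 35
  (5R)[2][2] = 5 * (-15) = -75
5R =
[       30        55       -40 ]
[      -15       -70        -5 ]
[       70        35       -75 ]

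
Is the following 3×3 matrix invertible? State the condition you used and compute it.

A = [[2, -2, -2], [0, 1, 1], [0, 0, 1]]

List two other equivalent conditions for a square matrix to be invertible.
Yes, invertible; det(A) = 2 ≠ 0. Equivalent conditions: rank(A) = 3; Ax = 0 has only the trivial solution; 0 is not an eigenvalue; the columns of A are linearly independent.

To check invertibility, compute det(A).
The given matrix is triangular, so det(A) equals the product of its diagonal entries = 2 ≠ 0.
Since det(A) ≠ 0, A is invertible.
Equivalent conditions for a square matrix A to be invertible:
- rank(A) = 3 (full rank).
- The homogeneous system Ax = 0 has only the trivial solution x = 0.
- 0 is not an eigenvalue of A.
- The columns (equivalently rows) of A are linearly independent.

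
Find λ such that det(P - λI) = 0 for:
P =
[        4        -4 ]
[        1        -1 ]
λ = 0, 3

Solve det(P - λI) = 0. For a 2×2 matrix the characteristic equation is λ² - (trace)λ + det = 0.
trace(P) = a + d = 4 - 1 = 3.
det(P) = a*d - b*c = (4)*(-1) - (-4)*(1) = -4 + 4 = 0.
Characteristic equation: λ² - (3)λ + (0) = 0.
Discriminant = (3)² - 4*(0) = 9 - 0 = 9.
λ = (3 ± √9) / 2 = (3 ± 3) / 2 = 0, 3.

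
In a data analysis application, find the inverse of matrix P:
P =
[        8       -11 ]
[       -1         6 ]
det(P) = 37
P⁻¹ =
[     6/37     11/37 ]
[     1/37      8/37 ]

For a 2×2 matrix P = [[a, b], [c, d]] with det(P) ≠ 0, P⁻¹ = (1/det(P)) * [[d, -b], [-c, a]].
det(P) = (8)*(6) - (-11)*(-1) = 48 - 11 = 37.
P⁻¹ = (1/37) * [[6, 11], [1, 8]].
Dividing each entry by 37 and reducing:
P⁻¹ =
[     6/37     11/37 ]
[     1/37      8/37 ]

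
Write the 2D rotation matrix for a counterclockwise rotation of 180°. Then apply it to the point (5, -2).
R = [[-1, 0], [0, -1]]; R·(5, -2) = (-5, 2)

Rotation matrix formula: R(θ) = [[cos θ, -sin θ], [sin θ, cos θ]]
For θ = 180°:
cos(180°) = -1
sin(180°) = 0
R = [[-1, 0], [0, -1]]
Apply to (5, -2): [-1·5 + (0)·-2, 0·5 + -1·-2] = (-5, 2)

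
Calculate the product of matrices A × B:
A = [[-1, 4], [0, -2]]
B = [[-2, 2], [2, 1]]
[[10, 2], [-4, -2]]

Matrix multiplication:
C[0][0] = -1×-2 + 4×2 = 10
C[0][1] = -1×2 + 4×1 = 2
C[1][0] = 0×-2 + -2×2 = -4
C[1][1] = 0×2 + -2×1 = -2
Result: [[10, 2], [-4, -2]]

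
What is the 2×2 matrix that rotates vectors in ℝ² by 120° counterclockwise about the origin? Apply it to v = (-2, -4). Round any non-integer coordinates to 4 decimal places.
R = [[-1/2, -√3/2], [√3/2, -1/2]]; R·v = (4.4641, 0.2679)

A counterclockwise rotation by angle θ in ℝ² has matrix R(θ) = [[cos θ, -sin θ], [sin θ, cos θ]].
For θ = 120°: cos θ = -1/2, sin θ = √3/2.
R(120°) = [[-1/2, -√3/2], [√3/2, -1/2]].
R·v = [-1/2·-2 + (-√3/2)·-4, √3/2·-2 + -1/2·-4] = (4.4641, 0.2679).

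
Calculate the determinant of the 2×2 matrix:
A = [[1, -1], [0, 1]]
1

For A = [[a, b], [c, d]], det(A) = a*d - b*c.
det(A) = (1)*(1) - (-1)*(0) = 1 - 0 = 1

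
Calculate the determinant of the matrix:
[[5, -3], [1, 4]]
23

For a 2×2 matrix [[a, b], [c, d]], det = ad - bc
det = (5)(4) - (-3)(1) = 20 - -3 = 23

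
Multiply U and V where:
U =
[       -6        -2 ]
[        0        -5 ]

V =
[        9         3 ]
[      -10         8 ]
UV =
[      -34       -34 ]
[       50       -40 ]

Matrix multiplication: (UV)[i][j] = sum over k of U[i][k] * V[k][j].
  (UV)[0][0] = (-6)*(9) + (-2)*(-10) = -34
  (UV)[0][1] = (-6)*(3) + (-2)*(8) = -34
  (UV)[1][0] = (0)*(9) + (-5)*(-10) = 50
  (UV)[1][1] = (0)*(3) + (-5)*(8) = -40
UV =
[      -34       -34 ]
[       50       -40 ]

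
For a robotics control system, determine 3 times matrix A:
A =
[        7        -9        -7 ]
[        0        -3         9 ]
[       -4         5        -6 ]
3A =
[       21       -27       -21 ]
[        0        -9        27 ]
[      -12        15       -18 ]

Scalar multiplication is elementwise: (3A)[i][j] = 3 * A[i][j].
  (3A)[0][0] = 3 * (7) = 21
  (3A)[0][1] = 3 * (-9) = -27
  (3A)[0][2] = 3 * (-7) = -21
  (3A)[1][0] = 3 * (0) = 0
  (3A)[1][1] = 3 * (-3) = -9
  (3A)[1][2] = 3 * (9) = 27
  (3A)[2][0] = 3 * (-4) = -12
  (3A)[2][1] = 3 * (5) = 15
  (3A)[2][2] = 3 * (-6) = -18
3A =
[       21       -27       -21 ]
[        0        -9        27 ]
[      -12        15       -18 ]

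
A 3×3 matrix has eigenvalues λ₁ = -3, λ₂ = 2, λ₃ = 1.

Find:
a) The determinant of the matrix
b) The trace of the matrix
det = -6, trace = 0

Two standard eigenvalue identities:
- det(A) equals the product of the eigenvalues (counted with multiplicity).
- trace(A) equals the sum of the eigenvalues.
det(A) = (-3)*(2)*(1) = -6.
trace(A) = -3 + 2 + 1 = 0.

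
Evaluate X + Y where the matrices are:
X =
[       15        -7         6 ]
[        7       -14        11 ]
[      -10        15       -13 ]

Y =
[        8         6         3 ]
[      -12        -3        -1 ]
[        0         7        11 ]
X + Y =
[       23        -1         9 ]
[       -5       -17        10 ]
[      -10        22        -2 ]

Matrix addition is elementwise: (X+Y)[i][j] = X[i][j] + Y[i][j].
  (X+Y)[0][0] = (15) + (8) = 23
  (X+Y)[0][1] = (-7) + (6) = -1
  (X+Y)[0][2] = (6) + (3) = 9
  (X+Y)[1][0] = (7) + (-12) = -5
  (X+Y)[1][1] = (-14) + (-3) = -17
  (X+Y)[1][2] = (11) + (-1) = 10
  (X+Y)[2][0] = (-10) + (0) = -10
  (X+Y)[2][1] = (15) + (7) = 22
  (X+Y)[2][2] = (-13) + (11) = -2
X + Y =
[       23        -1         9 ]
[       -5       -17        10 ]
[      -10        22        -2 ]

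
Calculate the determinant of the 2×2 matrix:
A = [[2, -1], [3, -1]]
1

For A = [[a, b], [c, d]], det(A) = a*d - b*c.
det(A) = (2)*(-1) - (-1)*(3) = -2 - -3 = 1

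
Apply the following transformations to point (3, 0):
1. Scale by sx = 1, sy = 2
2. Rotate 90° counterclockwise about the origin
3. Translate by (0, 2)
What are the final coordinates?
(0, 5)

Step 1: Scale → (3, 0)
Step 2: Rotate 90° → (0, 3)
Step 3: Translate → (0, 5)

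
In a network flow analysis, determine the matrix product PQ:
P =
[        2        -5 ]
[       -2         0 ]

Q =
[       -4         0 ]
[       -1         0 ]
PQ =
[       -3         0 ]
[        8         0 ]

Matrix multiplication: (PQ)[i][j] = sum over k of P[i][k] * Q[k][j].
  (PQ)[0][0] = (2)*(-4) + (-5)*(-1) = -3
  (PQ)[0][1] = (2)*(0) + (-5)*(0) = 0
  (PQ)[1][0] = (-2)*(-4) + (0)*(-1) = 8
  (PQ)[1][1] = (-2)*(0) + (0)*(0) = 0
PQ =
[       -3         0 ]
[        8         0 ]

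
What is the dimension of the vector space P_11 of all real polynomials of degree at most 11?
Dimension = 12

A polynomial of degree at most 11 can be written as a₀ + a₁x + a₂x² + … + a_11x^11, with 12 free coefficients a₀, …, a_11.
The set {1, x, x², …, x^11} is a basis: it spans P_11 (every such polynomial is a linear combination of these) and is linearly independent (a polynomial is zero iff all its coefficients are zero).
Therefore dim(P_11) = 11 + 1 = 12.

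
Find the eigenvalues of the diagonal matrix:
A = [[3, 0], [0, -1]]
λ₁ = 3, λ₂ = -1

The characteristic polynomial of A is det(A - λI) = (3 - λ)(-1 - λ) = 0.
The roots are λ = 3 and λ = -1, so the eigenvalues are the diagonal entries.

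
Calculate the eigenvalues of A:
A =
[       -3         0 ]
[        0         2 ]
λ = -3, 2

Solve det(A - λI) = 0. For a 2×2 matrix the characteristic equation is λ² - (trace)λ + det = 0.
trace(A) = a + d = -3 + 2 = -1.
det(A) = a*d - b*c = (-3)*(2) - (0)*(0) = -6 - 0 = -6.
Characteristic equation: λ² - (-1)λ + (-6) = 0.
Discriminant = (-1)² - 4*(-6) = 1 + 24 = 25.
λ = (-1 ± √25) / 2 = (-1 ± 5) / 2 = -3, 2.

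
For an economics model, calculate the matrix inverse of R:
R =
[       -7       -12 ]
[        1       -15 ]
det(R) = 117
R⁻¹ =
[    -5/39      4/39 ]
[   -1/117    -7/117 ]

For a 2×2 matrix R = [[a, b], [c, d]] with det(R) ≠ 0, R⁻¹ = (1/det(R)) * [[d, -b], [-c, a]].
det(R) = (-7)*(-15) - (-12)*(1) = 105 + 12 = 117.
R⁻¹ = (1/117) * [[-15, 12], [-1, -7]].
Dividing each entry by 117 and reducing:
R⁻¹ =
[    -5/39      4/39 ]
[   -1/117    -7/117 ]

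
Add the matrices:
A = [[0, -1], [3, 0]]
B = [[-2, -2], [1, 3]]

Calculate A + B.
[[-2, -3], [4, 3]]

Add corresponding elements:
(0)+(-2)=-2
(-1)+(-2)=-3
(3)+(1)=4
(0)+(3)=3
A + B = [[-2, -3], [4, 3]]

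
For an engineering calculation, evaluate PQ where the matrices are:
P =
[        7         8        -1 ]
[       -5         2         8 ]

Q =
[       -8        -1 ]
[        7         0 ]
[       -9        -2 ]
PQ =
[        9        -5 ]
[      -18       -11 ]

Matrix multiplication: (PQ)[i][j] = sum over k of P[i][k] * Q[k][j].
  (PQ)[0][0] = (7)*(-8) + (8)*(7) + (-1)*(-9) = 9
  (PQ)[0][1] = (7)*(-1) + (8)*(0) + (-1)*(-2) = -5
  (PQ)[1][0] = (-5)*(-8) + (2)*(7) + (8)*(-9) = -18
  (PQ)[1][1] = (-5)*(-1) + (2)*(0) + (8)*(-2) = -11
PQ =
[        9        -5 ]
[      -18       -11 ]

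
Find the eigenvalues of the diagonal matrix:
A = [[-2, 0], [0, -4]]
λ₁ = -2, λ₂ = -4

The characteristic polynomial of A is det(A - λI) = (-2 - λ)(-4 - λ) = 0.
The roots are λ = -2 and λ = -4, so the eigenvalues are the diagonal entries.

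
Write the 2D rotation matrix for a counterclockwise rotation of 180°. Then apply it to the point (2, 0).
R = [[-1, 0], [0, -1]]; R·(2, 0) = (-2, 0)

Rotation matrix formula: R(θ) = [[cos θ, -sin θ], [sin θ, cos θ]]
For θ = 180°:
cos(180°) = -1
sin(180°) = 0
R = [[-1, 0], [0, -1]]
Apply to (2, 0): [-1·2 + (0)·0, 0·2 + -1·0] = (-2, 0)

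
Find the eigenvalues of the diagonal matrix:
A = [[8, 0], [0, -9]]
λ₁ = 8, λ₂ = -9

The characteristic polynomial of A is det(A - λI) = (8 - λ)(-9 - λ) = 0.
The roots are λ = 8 and λ = -9, so the eigenvalues are the diagonal entries.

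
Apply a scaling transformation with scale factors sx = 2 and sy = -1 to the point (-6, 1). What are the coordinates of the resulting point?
(-12, -1)

Scaling matrix:
[[2, 0], [0, -1]]
Result: (-6 × 2, 1 × -1) = (-12, -1)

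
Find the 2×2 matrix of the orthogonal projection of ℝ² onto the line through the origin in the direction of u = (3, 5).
[[9/34, 15/34], [15/34, 25/34]]

The orthogonal projection onto the line spanned by a nonzero vector u = (a, b) has matrix P = (u uᵀ) / (uᵀ u) = (1/(a² + b²)) · [[a², ab], [ab, b²]].
Here u = (3, 5), so a² + b² = 9 + 25 = 34.
P = (1/34) · [[9, 15], [15, 25]] = [[9/34, 15/34], [15/34, 25/34]].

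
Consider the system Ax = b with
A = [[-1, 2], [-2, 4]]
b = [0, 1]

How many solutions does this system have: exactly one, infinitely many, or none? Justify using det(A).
No solution

det(A) = (-1)*(4) - (2)*(-2) = 0, so A is singular.
The column space of A is span(column 1) = span([-1, -2]).
b = [0, 1] is not a scalar multiple of column 1, so b ∉ column space and the system is inconsistent — no solution.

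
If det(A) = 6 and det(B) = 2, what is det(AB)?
12

Use the multiplicative property of determinants: det(AB) = det(A)*det(B).
det(AB) = (6)*(2) = 12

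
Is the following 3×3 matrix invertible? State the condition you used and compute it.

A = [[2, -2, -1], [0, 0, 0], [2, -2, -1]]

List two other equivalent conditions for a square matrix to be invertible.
No, not invertible; det(A) = 0 (two rows are equal, so the rows are linearly dependent). Equivalent conditions (failing for this A): rank(A) < 3; Ax = 0 has non-trivial solutions; 0 is an eigenvalue; the columns are linearly dependent.

To check invertibility, compute det(A).
In this matrix, row 0 and the last row are identical, so one row is a scalar multiple of another and the rows are linearly dependent.
A matrix with linearly dependent rows has det = 0 and is not invertible.
Equivalent failed conditions:
- rank(A) < 3.
- Ax = 0 has non-trivial solutions.
- 0 is an eigenvalue.
- The columns are linearly dependent.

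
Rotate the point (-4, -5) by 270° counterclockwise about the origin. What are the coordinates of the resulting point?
(-5, 4)

Rotation matrix R(θ) = [[cos θ, -sin θ], [sin θ, cos θ]]; for θ = 270°:
R = [[0, 1], [-1, 0]]
Result: R × [-4, -5]ᵀ = [0·-4 + (1)·-5, -1·-4 + (0)·-5]ᵀ = (-5, 4)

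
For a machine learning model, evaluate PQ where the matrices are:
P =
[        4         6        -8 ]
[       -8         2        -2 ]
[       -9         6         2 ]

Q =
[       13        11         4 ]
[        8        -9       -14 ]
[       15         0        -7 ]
PQ =
[      -20       -10       -12 ]
[     -118      -106       -46 ]
[      -39      -153      -134 ]

Matrix multiplication: (PQ)[i][j] = sum over k of P[i][k] * Q[k][j].
  (PQ)[0][0] = (4)*(13) + (6)*(8) + (-8)*(15) = -20
  (PQ)[0][1] = (4)*(11) + (6)*(-9) + (-8)*(0) = -10
  (PQ)[0][2] = (4)*(4) + (6)*(-14) + (-8)*(-7) = -12
  (PQ)[1][0] = (-8)*(13) + (2)*(8) + (-2)*(15) = -118
  (PQ)[1][1] = (-8)*(11) + (2)*(-9) + (-2)*(0) = -106
  (PQ)[1][2] = (-8)*(4) + (2)*(-14) + (-2)*(-7) = -46
  (PQ)[2][0] = (-9)*(13) + (6)*(8) + (2)*(15) = -39
  (PQ)[2][1] = (-9)*(11) + (6)*(-9) + (2)*(0) = -153
  (PQ)[2][2] = (-9)*(4) + (6)*(-14) + (2)*(-7) = -134
PQ =
[      -20       -10       -12 ]
[     -118      -106       -46 ]
[      -39      -153      -134 ]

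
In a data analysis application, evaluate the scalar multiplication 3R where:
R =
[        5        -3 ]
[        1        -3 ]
3R =
[       15        -9 ]
[        3        -9 ]

Scalar multiplication is elementwise: (3R)[i][j] = 3 * R[i][j].
  (3R)[0][0] = 3 * (5) = 15
  (3R)[0][1] = 3 * (-3) = -9
  (3R)[1][0] = 3 * (1) = 3
  (3R)[1][1] = 3 * (-3) = -9
3R =
[       15        -9 ]
[        3        -9 ]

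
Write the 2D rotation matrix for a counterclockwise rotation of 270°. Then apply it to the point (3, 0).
R = [[0, 1], [-1, 0]]; R·(3, 0) = (0, -3)

Rotation matrix formula: R(θ) = [[cos θ, -sin θ], [sin θ, cos θ]]
For θ = 270°:
cos(270°) = 0
sin(270°) = -1
R = [[0, 1], [-1, 0]]
Apply to (3, 0): [0·3 + (1)·0, -1·3 + 0·0] = (0, -3)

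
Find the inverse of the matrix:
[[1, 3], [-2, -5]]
[[-5, -3], [2, 1]]

For [[a,b],[c,d]], inverse = (1/det)·[[d,-b],[-c,a]]
det = 1·-5 - 3·-2 = 1
Inverse = (1/1)·[[-5, -3], [2, 1]]
        = [[-5, -3], [2, 1]]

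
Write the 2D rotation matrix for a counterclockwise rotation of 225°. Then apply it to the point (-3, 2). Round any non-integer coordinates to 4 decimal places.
R = [[-√2/2, √2/2], [-√2/2, -√2/2]]; R·(-3, 2) = (3.5355, 0.7071)

Rotation matrix formula: R(θ) = [[cos θ, -sin θ], [sin θ, cos θ]]
For θ = 225°:
cos(225°) = -√2/2
sin(225°) = -√2/2
R = [[-√2/2, √2/2], [-√2/2, -√2/2]]
Apply to (-3, 2): [-√2/2·-3 + (√2/2)·2, -√2/2·-3 + -√2/2·2] = (3.5355, 0.7071)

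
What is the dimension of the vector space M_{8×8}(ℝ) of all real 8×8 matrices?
Dimension = 64

A real 8×8 matrix is determined by its 8·8 = 64 independent entries.
A standard basis is {E_ij : 1 ≤ i ≤ 8, 1 ≤ j ≤ 8}, where E_ij has a 1 in position (i, j) and 0 elsewhere — there are 64 such matrices, and they are linearly independent and span M_{8×8}(ℝ).
Therefore dim(M_{8×8}(ℝ)) = 64.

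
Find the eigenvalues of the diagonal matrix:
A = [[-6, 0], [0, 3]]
λ₁ = -6, λ₂ = 3

The characteristic polynomial of A is det(A - λI) = (-6 - λ)(3 - λ) = 0.
The roots are λ = -6 and λ = 3, so the eigenvalues are the diagonal entries.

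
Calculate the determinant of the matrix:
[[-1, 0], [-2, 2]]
-2

For a 2×2 matrix [[a, b], [c, d]], det = ad - bc
det = (-1)(2) - (0)(-2) = -2 - 0 = -2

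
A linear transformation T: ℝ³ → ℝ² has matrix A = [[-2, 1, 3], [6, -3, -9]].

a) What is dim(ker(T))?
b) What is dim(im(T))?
dim(ker) = 2, dim(im) = 1

Observe that row 2 = -3 × row 1 (so the rows are linearly dependent).
Thus rank(A) = 1 (only one linearly independent row).
dim(im(T)) = rank(A) = 1.
By the rank-nullity theorem applied to T: ℝ³ → ℝ², rank(A) + nullity(A) = 3 (the domain dimension), so dim(ker(T)) = 3 - 1 = 2.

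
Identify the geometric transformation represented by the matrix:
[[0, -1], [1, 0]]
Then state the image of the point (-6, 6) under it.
rotation by 90° counterclockwise; image of (-6, 6) is (-6, -6)

This matches the form [[cos θ, -sin θ], [sin θ, cos θ]] of a rotation matrix; reading off cos θ and sin θ gives the angle.
The matrix [[0, -1], [1, 0]] represents: rotation by 90° counterclockwise.
Applying it to (-6, 6): [0·-6 + -1·6, 1·-6 + 0·6] = (-6, -6).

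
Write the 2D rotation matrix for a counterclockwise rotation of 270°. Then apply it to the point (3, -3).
R = [[0, 1], [-1, 0]]; R·(3, -3) = (-3, -3)

Rotation matrix formula: R(θ) = [[cos θ, -sin θ], [sin θ, cos θ]]
For θ = 270°:
cos(270°) = 0
sin(270°) = -1
R = [[0, 1], [-1, 0]]
Apply to (3, -3): [0·3 + (1)·-3, -1·3 + 0·-3] = (-3, -3)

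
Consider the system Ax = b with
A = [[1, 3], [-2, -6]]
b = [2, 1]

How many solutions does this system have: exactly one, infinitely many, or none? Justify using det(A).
No solution

det(A) = (1)*(-6) - (3)*(-2) = 0, so A is singular.
The column space of A is span(column 1) = span([1, -2]).
b = [2, 1] is not a scalar multiple of column 1, so b ∉ column space and the system is inconsistent — no solution.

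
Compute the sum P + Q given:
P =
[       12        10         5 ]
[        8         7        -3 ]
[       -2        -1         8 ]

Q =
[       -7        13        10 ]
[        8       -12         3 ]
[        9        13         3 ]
P + Q =
[        5        23        15 ]
[       16        -5         0 ]
[        7        12        11 ]

Matrix addition is elementwise: (P+Q)[i][j] = P[i][j] + Q[i][j].
  (P+Q)[0][0] = (12) + (-7) = 5
  (P+Q)[0][1] = (10) + (13) = 23
  (P+Q)[0][2] = (5) + (10) = 15
  (P+Q)[1][0] = (8) + (8) = 16
  (P+Q)[1][1] = (7) + (-12) = -5
  (P+Q)[1][2] = (-3) + (3) = 0
  (P+Q)[2][0] = (-2) + (9) = 7
  (P+Q)[2][1] = (-1) + (13) = 12
  (P+Q)[2][2] = (8) + (3) = 11
P + Q =
[        5        23        15 ]
[       16        -5         0 ]
[        7        12        11 ]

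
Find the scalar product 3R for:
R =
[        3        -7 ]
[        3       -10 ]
3R =
[        9       -21 ]
[        9       -30 ]

Scalar multiplication is elementwise: (3R)[i][j] = 3 * R[i][j].
  (3R)[0][0] = 3 * (3) = 9
  (3R)[0][1] = 3 * (-7) = -21
  (3R)[1][0] = 3 * (3) = 9
  (3R)[1][1] = 3 * (-10) = -30
3R =
[        9       -21 ]
[        9       -30 ]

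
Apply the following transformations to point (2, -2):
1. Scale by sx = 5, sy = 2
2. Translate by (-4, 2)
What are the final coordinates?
(6, -2)

Step 1: Scale (2, -2) by (sx, sy) = (5, 2) → (10, -4)
Step 2: Translate by (-4, 2) → (6, -2)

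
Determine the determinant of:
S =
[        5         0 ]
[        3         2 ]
det(S) = 10

For a 2×2 matrix [[a, b], [c, d]], det = a*d - b*c.
det(S) = (5)*(2) - (0)*(3) = 10 - 0 = 10.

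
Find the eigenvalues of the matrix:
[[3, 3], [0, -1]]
λ = -1 and λ = 3

Characteristic equation: det(A - λI) = 0
λ² - (trace)λ + (det) = 0
λ² - (2)λ + (-3) = 0
λ² - 2λ - 3 = 0
Solving: λ = -1, 3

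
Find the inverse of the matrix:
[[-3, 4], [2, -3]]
[[-3, -4], [-2, -3]]

For [[a,b],[c,d]], inverse = (1/det)·[[d,-b],[-c,a]]
det = -3·-3 - 4·2 = 1
Inverse = (1/1)·[[-3, -4], [-2, -3]]
        = [[-3, -4], [-2, -3]]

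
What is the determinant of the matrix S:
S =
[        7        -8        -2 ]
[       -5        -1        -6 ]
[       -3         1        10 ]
det(S) = -556

Expand along row 0 (cofactor expansion): det(S) = a*(e*i - f*h) - b*(d*i - f*g) + c*(d*h - e*g), where the 3×3 is [[a, b, c], [d, e, f], [g, h, i]].
Minor M_00 = (-1)*(10) - (-6)*(1) = -10 + 6 = -4.
Minor M_01 = (-5)*(10) - (-6)*(-3) = -50 - 18 = -68.
Minor M_02 = (-5)*(1) - (-1)*(-3) = -5 - 3 = -8.
det(S) = (7)*(-4) - (-8)*(-68) + (-2)*(-8) = -28 - 544 + 16 = -556.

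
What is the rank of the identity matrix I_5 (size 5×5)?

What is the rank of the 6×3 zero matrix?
rank(I_5) = 5, rank(0) = 0

The identity I_5 has 5 columns that are the standard basis vectors e_1, …, e_5. These are linearly independent, so all 5 columns are pivots and rank(I_5) = 5.
The 6×3 zero matrix has every entry zero, so every row is the zero row and there are no pivots; rank(0) = 0.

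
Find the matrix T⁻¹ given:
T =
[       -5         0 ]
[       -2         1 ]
det(T) = -5
T⁻¹ =
[     -1/5         0 ]
[     -2/5         1 ]

For a 2×2 matrix T = [[a, b], [c, d]] with det(T) ≠ 0, T⁻¹ = (1/det(T)) * [[d, -b], [-c, a]].
det(T) = (-5)*(1) - (0)*(-2) = -5 - 0 = -5.
T⁻¹ = (1/-5) * [[1, 0], [2, -5]].
Dividing each entry by -5 and reducing:
T⁻¹ =
[     -1/5         0 ]
[     -2/5         1 ]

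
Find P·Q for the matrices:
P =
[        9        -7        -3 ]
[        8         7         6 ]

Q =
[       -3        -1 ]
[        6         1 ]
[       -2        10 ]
PQ =
[      -63       -46 ]
[        6        59 ]

Matrix multiplication: (PQ)[i][j] = sum over k of P[i][k] * Q[k][j].
  (PQ)[0][0] = (9)*(-3) + (-7)*(6) + (-3)*(-2) = -63
  (PQ)[0][1] = (9)*(-1) + (-7)*(1) + (-3)*(10) = -46
  (PQ)[1][0] = (8)*(-3) + (7)*(6) + (6)*(-2) = 6
  (PQ)[1][1] = (8)*(-1) + (7)*(1) + (6)*(10) = 59
PQ =
[      -63       -46 ]
[        6        59 ]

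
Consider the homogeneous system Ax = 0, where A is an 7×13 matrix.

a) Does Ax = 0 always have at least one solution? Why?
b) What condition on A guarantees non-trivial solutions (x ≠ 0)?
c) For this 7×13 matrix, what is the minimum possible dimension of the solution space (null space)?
a) Yes, x = 0 is always a solution. b) When A has linearly dependent columns (rank < n). c) Minimum nullity = 6.

a) x = 0 satisfies A·0 = 0, so the zero vector is always a solution.
b) Non-trivial solutions exist iff the columns of A are linearly dependent, equivalently rank(A) < n (the number of columns).
c) By rank-nullity, rank(A) + nullity(A) = n = 13. Since A has only 7 rows, rank(A) ≤ 7, so nullity(A) ≥ 13 - 7 = 6.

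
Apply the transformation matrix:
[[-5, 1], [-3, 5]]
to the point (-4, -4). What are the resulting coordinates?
(16, -8)

Matrix multiplication:
[[-5, 1], [-3, 5]] × [-4, -4]ᵀ
= [-5×-4 + 1×-4, -3×-4 + 5×-4]ᵀ
= [16.0000, -8.0000]ᵀ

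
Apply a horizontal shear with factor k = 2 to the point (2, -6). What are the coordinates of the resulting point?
(-10, -6)

Shear matrix for horizontal shear with factor k = 2:
[[1, 2], [0, 1]]
Result: (2, -6) → (-10, -6)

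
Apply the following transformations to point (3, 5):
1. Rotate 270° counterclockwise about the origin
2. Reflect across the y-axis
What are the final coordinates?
(-5, -3)

Step 1: Rotate 270° → (5, -3)
Step 2: Reflect across the y-axis → (-5, -3)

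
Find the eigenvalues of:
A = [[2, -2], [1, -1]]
λ = 0, 1

Solve det(A - λI) = 0. For a 2×2 matrix this is λ² - (trace)λ + det = 0.
trace(A) = 2 - 1 = 1.
det(A) = (2)*(-1) - (-2)*(1) = -2 + 2 = 0.
Characteristic equation: λ² - (1)λ + (0) = 0.
Discriminant: (1)² - 4*(0) = 1 - 0 = 1.
Roots: λ = (1 ± √1) / 2 = 0, 1.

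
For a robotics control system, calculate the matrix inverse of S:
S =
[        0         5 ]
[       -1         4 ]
det(S) = 5
S⁻¹ =
[      4/5        -1 ]
[      1/5         0 ]

For a 2×2 matrix S = [[a, b], [c, d]] with det(S) ≠ 0, S⁻¹ = (1/det(S)) * [[d, -b], [-c, a]].
det(S) = (0)*(4) - (5)*(-1) = 0 + 5 = 5.
S⁻¹ = (1/5) * [[4, -5], [1, 0]].
Dividing each entry by 5 and reducing:
S⁻¹ =
[      4/5        -1 ]
[      1/5         0 ]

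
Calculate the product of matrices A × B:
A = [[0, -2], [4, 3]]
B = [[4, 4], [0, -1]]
[[0, 2], [16, 13]]

Matrix multiplication:
C[0][0] = 0×4 + -2×0 = 0
C[0][1] = 0×4 + -2×-1 = 2
C[1][0] = 4×4 + 3×0 = 16
C[1][1] = 4×4 + 3×-1 = 13
Result: [[0, 2], [16, 13]]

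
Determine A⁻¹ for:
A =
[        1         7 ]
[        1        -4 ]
det(A) = -11
A⁻¹ =
[     4/11      7/11 ]
[     1/11     -1/11 ]

For a 2×2 matrix A = [[a, b], [c, d]] with det(A) ≠ 0, A⁻¹ = (1/det(A)) * [[d, -b], [-c, a]].
det(A) = (1)*(-4) - (7)*(1) = -4 - 7 = -11.
A⁻¹ = (1/-11) * [[-4, -7], [-1, 1]].
Dividing each entry by -11 and reducing:
A⁻¹ =
[     4/11      7/11 ]
[     1/11     -1/11 ]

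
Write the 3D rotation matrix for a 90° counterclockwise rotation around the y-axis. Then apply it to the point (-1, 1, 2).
R = [[0, 0, 1], [0, 1, 0], [-1, 0, 0]]; R·(-1, 1, 2) = (2, 1, 1)

Rotation matrix for 90° around y-axis:
cos(90°) = 0, sin(90°) = 1
R = [[0, 0, 1], [0, 1, 0], [-1, 0, 0]]
Apply to (-1, 1, 2): R·[-1, 1, 2]ᵀ = (2, 1, 1)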